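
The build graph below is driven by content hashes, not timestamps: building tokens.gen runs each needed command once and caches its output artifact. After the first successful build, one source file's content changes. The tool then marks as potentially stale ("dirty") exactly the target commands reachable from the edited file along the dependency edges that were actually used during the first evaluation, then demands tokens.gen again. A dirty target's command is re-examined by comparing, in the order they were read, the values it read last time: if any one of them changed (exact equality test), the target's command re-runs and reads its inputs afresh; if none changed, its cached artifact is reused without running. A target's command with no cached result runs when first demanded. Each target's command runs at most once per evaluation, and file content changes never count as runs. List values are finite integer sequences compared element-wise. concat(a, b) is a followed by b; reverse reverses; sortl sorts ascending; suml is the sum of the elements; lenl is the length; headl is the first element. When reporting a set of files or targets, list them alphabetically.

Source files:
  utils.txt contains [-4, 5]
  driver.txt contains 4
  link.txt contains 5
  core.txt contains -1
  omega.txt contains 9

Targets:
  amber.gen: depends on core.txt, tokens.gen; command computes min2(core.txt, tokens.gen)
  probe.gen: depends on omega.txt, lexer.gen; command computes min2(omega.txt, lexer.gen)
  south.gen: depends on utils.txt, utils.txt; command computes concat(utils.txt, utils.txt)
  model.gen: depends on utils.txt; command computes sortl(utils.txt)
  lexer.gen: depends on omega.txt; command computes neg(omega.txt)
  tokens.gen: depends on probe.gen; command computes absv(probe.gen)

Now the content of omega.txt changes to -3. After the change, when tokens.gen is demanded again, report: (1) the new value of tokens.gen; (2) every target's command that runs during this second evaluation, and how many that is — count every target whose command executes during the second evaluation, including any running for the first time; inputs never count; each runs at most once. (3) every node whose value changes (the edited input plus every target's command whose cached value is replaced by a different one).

Initial pass — values computed on the first demand:
  lexer.gen = neg(9) = -9
  probe.gen = min2(9, -9) = -9
  tokens.gen = absv(-9) = 9

Second demand — change propagation:
  lexer.gen: re-runs because omega.txt 9->-3; new result 3.
  probe.gen: re-runs because omega.txt 9->-3; lexer.gen -9->3; new result -3.
  tokens.gen: re-runs because probe.gen -9->-3; new result 3.

tokens.gen now evaluates to 3.
Run set: lexer.gen, probe.gen, tokens.gen (3 run).
Changed values: lexer.gen, omega.txt, probe.gen, tokens.gen.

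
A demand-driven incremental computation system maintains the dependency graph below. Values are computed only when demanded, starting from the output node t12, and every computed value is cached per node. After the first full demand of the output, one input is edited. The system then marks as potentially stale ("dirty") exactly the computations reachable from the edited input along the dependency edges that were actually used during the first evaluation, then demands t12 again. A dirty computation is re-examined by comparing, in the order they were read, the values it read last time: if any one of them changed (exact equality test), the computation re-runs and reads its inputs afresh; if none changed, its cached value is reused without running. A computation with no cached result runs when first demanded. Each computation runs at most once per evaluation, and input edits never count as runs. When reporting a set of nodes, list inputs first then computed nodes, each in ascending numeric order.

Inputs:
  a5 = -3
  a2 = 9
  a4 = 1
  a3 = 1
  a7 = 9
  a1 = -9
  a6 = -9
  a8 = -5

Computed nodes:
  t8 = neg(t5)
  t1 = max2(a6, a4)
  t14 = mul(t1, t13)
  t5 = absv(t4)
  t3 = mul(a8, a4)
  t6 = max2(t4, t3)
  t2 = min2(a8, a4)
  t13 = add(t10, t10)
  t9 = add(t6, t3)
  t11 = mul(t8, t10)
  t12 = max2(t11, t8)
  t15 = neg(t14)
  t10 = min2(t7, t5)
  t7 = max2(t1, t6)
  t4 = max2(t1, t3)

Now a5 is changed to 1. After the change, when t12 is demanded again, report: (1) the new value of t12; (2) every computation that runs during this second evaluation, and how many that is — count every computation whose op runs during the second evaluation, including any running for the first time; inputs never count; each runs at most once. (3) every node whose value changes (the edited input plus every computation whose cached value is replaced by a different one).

New value of t12: -1.
Computations that run: none — 0 in total.
Values that change: a5.
Key observation: a5 is never demanded by the output, so the edit triggers no recomputation at all.

First evaluation (everything demanded from the output):
  t1 = max2(-9, 1) = 1
  t3 = mul(-5, 1) = -5
  t4 = max2(1, -5) = 1
  t5 = absv(1) = 1
  t6 = max2(1, -5) = 1
  t7 = max2(1, 1) = 1
  t8 = neg(1) = -1
  t10 = min2(1, 1) = 1
  t11 = mul(-1, 1) = -1
  t12 = max2(-1, -1) = -1

Propagation after the edit:
  a5 feeds no computation that the output demands — nothing is marked dirty and nothing runs.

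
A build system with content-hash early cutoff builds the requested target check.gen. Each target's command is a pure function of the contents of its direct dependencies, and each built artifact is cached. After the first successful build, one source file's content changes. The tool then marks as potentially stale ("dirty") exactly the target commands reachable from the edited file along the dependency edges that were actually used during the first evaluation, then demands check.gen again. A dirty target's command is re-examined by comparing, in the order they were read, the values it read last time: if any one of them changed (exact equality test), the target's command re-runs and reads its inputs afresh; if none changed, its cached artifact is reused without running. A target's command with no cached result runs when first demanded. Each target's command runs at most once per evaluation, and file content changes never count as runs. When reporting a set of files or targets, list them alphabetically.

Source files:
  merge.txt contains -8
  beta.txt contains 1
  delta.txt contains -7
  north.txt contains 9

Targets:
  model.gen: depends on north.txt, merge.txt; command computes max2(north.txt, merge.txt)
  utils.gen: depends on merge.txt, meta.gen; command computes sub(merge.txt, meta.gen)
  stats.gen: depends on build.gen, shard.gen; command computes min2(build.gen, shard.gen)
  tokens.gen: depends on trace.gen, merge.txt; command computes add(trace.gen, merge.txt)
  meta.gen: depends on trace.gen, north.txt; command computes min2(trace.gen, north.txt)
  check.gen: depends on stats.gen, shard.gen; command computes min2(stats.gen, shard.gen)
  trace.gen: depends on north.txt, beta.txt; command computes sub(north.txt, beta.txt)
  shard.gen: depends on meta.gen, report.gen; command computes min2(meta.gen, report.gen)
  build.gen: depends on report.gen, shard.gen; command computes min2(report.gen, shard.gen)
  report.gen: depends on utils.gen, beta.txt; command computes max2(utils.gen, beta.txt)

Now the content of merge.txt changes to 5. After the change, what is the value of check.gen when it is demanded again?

New value of check.gen: 1.
Key observation: the change is absorbed at report.gen — it re-runs but produces the same value, and the output's value is unchanged.

First evaluation (everything demanded from the output):
  trace.gen = sub(9, 1) = 8
  meta.gen = min2(8, 9) = 8
  utils.gen = sub(-8, 8) = -16
  report.gen = max2(-16, 1) = 1
  shard.gen = min2(8, 1) = 1
  build.gen = min2(1, 1) = 1
  stats.gen = min2(1, 1) = 1
  check.gen = min2(1, 1) = 1

Propagation after the edit:
  utils.gen: runs — merge.txt -8->5; result -3.
  report.gen: runs — utils.gen -16->-3; result 1 (same value as before).
  shard.gen: checked — values it read are unchanged (meta.gen unchanged, report.gen unchanged); reused cached 1 without running.
  build.gen: checked — values it read are unchanged (report.gen unchanged, shard.gen unchanged); reused cached 1 without running.
  stats.gen: checked — values it read are unchanged (build.gen unchanged, shard.gen unchanged); reused cached 1 without running.
  check.gen: checked — values it read are unchanged (stats.gen unchanged, shard.gen unchanged); reused cached 1 without running.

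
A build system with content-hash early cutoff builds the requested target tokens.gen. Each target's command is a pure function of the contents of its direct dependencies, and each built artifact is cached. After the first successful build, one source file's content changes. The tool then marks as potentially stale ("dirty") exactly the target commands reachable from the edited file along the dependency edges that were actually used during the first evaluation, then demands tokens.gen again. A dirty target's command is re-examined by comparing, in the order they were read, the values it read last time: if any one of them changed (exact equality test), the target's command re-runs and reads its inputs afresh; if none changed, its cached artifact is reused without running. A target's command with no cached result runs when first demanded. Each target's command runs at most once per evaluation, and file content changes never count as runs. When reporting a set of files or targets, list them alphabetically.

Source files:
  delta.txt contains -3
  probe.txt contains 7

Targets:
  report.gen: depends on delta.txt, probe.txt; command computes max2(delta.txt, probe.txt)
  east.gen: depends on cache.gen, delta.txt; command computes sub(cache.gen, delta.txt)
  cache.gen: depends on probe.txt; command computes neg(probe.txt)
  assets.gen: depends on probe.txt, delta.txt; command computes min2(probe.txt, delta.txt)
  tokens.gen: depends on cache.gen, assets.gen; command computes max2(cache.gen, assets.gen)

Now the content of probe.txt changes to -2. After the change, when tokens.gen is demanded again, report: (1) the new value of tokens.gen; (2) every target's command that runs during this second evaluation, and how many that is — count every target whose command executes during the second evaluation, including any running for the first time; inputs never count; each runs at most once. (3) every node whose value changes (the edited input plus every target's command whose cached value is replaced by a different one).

New value of tokens.gen: 2.
Target commands that run: assets.gen, cache.gen, tokens.gen — 3 in total.
Values that change: cache.gen, probe.txt, tokens.gen.

First evaluation (everything demanded from the output):
  assets.gen = min2(7, -3) = -3
  cache.gen = neg(7) = -7
  tokens.gen = max2(-7, -3) = -3

Propagation after the edit:
  assets.gen: runs — probe.txt 7->-2; result -3 (same value as before).
  cache.gen: runs — probe.txt 7->-2; result 2.
  tokens.gen: runs — cache.gen -7->2; result 2.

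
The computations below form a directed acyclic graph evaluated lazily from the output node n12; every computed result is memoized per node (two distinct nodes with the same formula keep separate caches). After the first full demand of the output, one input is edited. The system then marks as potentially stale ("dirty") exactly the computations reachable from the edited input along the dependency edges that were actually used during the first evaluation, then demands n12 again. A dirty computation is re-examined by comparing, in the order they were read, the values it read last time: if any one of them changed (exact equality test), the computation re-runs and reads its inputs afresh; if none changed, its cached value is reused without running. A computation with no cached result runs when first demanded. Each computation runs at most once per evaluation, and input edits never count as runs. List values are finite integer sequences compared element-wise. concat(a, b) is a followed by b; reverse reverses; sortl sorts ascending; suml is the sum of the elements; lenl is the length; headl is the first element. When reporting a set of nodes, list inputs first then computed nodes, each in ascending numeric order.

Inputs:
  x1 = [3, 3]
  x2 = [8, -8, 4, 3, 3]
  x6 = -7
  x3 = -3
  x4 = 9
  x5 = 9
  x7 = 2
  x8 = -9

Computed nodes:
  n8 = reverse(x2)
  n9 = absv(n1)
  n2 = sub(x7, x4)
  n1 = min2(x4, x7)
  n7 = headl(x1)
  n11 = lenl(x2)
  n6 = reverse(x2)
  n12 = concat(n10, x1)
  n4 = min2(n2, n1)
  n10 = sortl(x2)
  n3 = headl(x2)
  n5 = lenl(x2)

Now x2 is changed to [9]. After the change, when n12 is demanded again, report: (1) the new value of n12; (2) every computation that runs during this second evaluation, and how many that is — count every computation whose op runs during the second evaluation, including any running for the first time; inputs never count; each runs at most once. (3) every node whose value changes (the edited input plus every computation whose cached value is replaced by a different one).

Demanding n12 again yields [9, 3, 3].
2 computations run: n10, n12.
The nodes whose values change: x2, n10, n12.

First demand of the output computes:
  n10 = sortl([8, -8, 4, 3, 3]) = [-8, 3, 3, 4, 8]
  n12 = concat([-8, 3, 3, 4, 8], [3, 3]) = [-8, 3, 3, 4, 8, 3, 3]

After the edit, cleaning proceeds:
  n10: a read changed (x2 [8, -8, 4, 3, 3]->[9]) — executes, giving [9].
  n12: a read changed (n10 [-8, 3, 3, 4, 8]->[9]) — executes, giving [9, 3, 3].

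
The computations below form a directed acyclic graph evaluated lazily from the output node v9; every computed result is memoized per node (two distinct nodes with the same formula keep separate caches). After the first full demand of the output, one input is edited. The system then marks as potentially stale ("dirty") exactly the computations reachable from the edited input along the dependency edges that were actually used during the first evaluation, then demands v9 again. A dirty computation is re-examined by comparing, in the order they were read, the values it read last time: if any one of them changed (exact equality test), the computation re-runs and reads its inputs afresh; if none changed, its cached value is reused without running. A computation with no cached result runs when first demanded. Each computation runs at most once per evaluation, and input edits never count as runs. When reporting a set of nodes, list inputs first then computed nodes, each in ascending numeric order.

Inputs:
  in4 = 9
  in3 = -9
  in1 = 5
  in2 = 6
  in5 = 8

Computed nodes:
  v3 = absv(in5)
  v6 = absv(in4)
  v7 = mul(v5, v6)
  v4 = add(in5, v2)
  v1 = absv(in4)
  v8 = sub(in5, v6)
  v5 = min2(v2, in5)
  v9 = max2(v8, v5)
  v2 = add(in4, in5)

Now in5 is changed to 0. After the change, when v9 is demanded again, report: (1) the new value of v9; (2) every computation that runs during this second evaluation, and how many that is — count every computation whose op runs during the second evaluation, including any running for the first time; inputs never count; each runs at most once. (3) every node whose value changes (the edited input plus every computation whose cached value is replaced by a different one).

Demanding v9 again yields 0.
4 computations run: v2, v5, v8, v9.
The nodes whose values change: in5, v2, v5, v8, v9.

First demand of the output computes:
  v2 = add(9, 8) = 17
  v5 = min2(17, 8) = 8
  v6 = absv(9) = 9
  v8 = sub(8, 9) = -1
  v9 = max2(-1, 8) = 8

After the edit, cleaning proceeds:
  v2: a read changed (in5 8->0) — executes, giving 9.
  v5: a read changed (v2 17->9; in5 8->0) — executes, giving 0.
  v8: a read changed (in5 8->0) — executes, giving -9.
  v9: a read changed (v8 -1->-9; v5 8->0) — executes, giving 0.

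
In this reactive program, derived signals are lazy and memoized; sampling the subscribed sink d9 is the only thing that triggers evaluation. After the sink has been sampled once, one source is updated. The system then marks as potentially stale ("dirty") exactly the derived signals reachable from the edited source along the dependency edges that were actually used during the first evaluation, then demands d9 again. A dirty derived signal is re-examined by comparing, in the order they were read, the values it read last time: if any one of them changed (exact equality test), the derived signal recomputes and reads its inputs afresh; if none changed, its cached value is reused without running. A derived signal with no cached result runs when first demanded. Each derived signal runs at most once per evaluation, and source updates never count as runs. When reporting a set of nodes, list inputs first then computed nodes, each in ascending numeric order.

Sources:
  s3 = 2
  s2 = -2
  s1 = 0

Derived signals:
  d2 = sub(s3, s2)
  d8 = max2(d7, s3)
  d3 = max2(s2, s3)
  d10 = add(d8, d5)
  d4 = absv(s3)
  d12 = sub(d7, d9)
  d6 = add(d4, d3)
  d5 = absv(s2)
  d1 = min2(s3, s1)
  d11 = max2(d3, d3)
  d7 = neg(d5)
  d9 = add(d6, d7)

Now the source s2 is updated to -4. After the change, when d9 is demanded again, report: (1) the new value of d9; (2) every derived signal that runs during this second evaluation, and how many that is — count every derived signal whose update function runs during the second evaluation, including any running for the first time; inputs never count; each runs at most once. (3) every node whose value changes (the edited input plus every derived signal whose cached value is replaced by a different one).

First demand of the output computes:
  d3 = max2(-2, 2) = 2
  d4 = absv(2) = 2
  d5 = absv(-2) = 2
  d6 = add(2, 2) = 4
  d7 = neg(2) = -2
  d9 = add(4, -2) = 2

After the edit, cleaning proceeds:
  d3: a read changed (s2 -2->-4) — executes, giving 2 — identical to its old value.
  d5: a read changed (s2 -2->-4) — executes, giving 4.
  d6: dirty, but its reads are unchanged (d4 unchanged, d3 unchanged); cached 4 stands.
  d7: a read changed (d5 2->4) — executes, giving -4.
  d9: a read changed (d7 -2->-4) — executes, giving 0.

Note where the cutoff bites: d6 is checked, finds nothing changed, and keeps its cache.

Demanding d9 again yields 0.
4 derived signals run: d3, d5, d7, d9.
The nodes whose values change: s2, d5, d7, d9.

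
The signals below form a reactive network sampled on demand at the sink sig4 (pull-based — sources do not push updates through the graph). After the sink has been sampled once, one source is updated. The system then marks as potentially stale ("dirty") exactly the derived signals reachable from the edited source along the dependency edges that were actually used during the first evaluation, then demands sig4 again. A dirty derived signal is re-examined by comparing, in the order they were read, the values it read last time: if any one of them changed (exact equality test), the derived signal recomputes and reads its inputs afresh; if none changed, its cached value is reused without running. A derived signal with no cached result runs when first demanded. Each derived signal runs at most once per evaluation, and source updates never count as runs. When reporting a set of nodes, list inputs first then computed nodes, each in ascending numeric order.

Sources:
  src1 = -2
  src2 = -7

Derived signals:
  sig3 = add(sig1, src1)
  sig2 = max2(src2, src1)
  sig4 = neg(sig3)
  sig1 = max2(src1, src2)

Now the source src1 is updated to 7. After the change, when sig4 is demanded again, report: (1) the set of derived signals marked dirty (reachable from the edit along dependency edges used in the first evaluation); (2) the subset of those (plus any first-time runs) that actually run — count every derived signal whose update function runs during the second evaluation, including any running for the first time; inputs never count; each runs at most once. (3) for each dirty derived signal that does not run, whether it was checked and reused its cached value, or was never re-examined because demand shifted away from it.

Dirty set: sig1, sig3, sig4.
Run set: sig1, sig3, sig4 (3 run).
All dirty derived signals ended up running.

Initial pass — values computed on the first demand:
  sig1 = max2(-2, -7) = -2
  sig3 = add(-2, -2) = -4
  sig4 = neg(-4) = 4

Second demand — change propagation:
  sig1: re-runs because src1 -2->7; new result 7.
  sig3: re-runs because sig1 -2->7; src1 -2->7; new result 14.
  sig4: re-runs because sig3 -4->14; new result -14.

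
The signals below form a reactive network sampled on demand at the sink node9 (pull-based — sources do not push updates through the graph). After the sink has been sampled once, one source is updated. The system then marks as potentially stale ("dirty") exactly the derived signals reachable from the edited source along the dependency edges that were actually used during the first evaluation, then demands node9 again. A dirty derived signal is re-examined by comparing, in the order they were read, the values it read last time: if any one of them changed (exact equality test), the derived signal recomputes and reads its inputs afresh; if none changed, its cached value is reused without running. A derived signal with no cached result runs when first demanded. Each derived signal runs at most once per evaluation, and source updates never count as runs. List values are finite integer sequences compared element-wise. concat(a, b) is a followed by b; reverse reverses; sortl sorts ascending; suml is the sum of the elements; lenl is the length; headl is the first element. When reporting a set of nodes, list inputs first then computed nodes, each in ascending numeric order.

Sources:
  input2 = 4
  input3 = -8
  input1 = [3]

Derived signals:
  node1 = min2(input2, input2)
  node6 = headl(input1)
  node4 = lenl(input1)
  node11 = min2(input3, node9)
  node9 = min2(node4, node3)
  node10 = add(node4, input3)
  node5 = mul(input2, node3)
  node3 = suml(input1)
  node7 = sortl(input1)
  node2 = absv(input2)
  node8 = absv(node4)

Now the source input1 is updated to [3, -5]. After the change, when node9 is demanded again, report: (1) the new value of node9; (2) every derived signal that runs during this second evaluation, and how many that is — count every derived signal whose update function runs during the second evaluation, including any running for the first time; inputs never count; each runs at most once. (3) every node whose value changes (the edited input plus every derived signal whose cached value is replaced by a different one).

Initial pass — values computed on the first demand:
  node3 = suml([3]) = 3
  node4 = lenl([3]) = 1
  node9 = min2(1, 3) = 1

Second demand — change propagation:
  node3: re-runs because input1 [3]->[3, -5]; new result -2.
  node4: re-runs because input1 [3]->[3, -5]; new result 2.
  node9: re-runs because node4 1->2; node3 3->-2; new result -2.

node9 now evaluates to -2.
Run set: node3, node4, node9 (3 run).
Changed values: input1, node3, node4, node9.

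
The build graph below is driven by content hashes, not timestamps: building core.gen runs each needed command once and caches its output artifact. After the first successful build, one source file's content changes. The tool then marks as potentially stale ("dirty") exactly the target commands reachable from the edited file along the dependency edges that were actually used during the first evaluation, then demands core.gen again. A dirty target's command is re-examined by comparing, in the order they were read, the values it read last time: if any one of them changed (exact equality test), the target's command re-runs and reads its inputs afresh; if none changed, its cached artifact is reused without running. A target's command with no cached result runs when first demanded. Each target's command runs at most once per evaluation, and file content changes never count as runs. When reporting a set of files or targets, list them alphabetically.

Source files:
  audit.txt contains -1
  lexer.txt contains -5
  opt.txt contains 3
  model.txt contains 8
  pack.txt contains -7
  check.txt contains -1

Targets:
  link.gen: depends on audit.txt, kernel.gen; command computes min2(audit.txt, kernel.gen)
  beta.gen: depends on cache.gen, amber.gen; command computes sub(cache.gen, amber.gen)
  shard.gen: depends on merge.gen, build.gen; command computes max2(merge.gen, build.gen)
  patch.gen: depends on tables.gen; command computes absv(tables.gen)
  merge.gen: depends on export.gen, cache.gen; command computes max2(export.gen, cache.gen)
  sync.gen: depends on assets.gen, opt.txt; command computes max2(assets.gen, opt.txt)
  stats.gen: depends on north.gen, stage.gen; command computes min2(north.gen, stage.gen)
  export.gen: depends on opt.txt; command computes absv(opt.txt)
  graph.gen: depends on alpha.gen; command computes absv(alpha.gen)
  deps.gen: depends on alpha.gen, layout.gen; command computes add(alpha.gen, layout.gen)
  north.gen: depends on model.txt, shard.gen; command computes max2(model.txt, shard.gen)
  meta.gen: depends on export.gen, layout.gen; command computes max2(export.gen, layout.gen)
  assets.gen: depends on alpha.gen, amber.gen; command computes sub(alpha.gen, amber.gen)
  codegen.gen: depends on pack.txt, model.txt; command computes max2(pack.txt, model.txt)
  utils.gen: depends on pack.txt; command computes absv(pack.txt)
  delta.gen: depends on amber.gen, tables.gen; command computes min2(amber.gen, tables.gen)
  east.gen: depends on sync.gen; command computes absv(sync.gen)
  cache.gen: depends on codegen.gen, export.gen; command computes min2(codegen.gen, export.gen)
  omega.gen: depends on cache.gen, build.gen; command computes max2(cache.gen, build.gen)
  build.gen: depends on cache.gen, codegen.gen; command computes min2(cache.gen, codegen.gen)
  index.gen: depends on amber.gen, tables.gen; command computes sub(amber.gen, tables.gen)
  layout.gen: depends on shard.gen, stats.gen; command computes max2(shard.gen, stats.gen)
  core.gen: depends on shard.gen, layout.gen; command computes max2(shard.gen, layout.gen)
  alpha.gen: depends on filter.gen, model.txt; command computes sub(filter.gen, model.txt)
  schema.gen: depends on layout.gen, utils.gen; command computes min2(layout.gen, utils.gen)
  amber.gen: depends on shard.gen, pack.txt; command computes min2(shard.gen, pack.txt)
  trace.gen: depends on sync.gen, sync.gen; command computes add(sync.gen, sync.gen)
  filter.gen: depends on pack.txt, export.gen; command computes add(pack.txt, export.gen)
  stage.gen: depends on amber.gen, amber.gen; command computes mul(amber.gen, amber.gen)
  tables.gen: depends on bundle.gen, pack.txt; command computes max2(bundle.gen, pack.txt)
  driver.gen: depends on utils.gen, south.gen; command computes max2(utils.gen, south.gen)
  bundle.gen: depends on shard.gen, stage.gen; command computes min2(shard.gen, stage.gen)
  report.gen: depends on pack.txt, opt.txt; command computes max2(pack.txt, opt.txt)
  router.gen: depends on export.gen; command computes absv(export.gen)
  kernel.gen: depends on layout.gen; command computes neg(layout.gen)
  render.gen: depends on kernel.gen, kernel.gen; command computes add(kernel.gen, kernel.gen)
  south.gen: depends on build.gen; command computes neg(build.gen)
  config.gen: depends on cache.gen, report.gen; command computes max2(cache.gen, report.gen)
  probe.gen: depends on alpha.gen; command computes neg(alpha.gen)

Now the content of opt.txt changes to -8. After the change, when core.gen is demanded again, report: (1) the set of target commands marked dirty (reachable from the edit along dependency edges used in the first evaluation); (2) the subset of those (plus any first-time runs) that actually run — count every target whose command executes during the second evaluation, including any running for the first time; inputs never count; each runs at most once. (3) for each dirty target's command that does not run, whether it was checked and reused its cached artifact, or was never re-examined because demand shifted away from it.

Initial pass — values computed on the first demand:
  codegen.gen = max2(-7, 8) = 8
  export.gen = absv(3) = 3
  cache.gen = min2(8, 3) = 3
  build.gen = min2(3, 8) = 3
  merge.gen = max2(3, 3) = 3
  shard.gen = max2(3, 3) = 3
  amber.gen = min2(3, -7) = -7
  north.gen = max2(8, 3) = 8
  stage.gen = mul(-7, -7) = 49
  stats.gen = min2(8, 49) = 8
  layout.gen = max2(3, 8) = 8
  core.gen = max2(3, 8) = 8

Second demand — change propagation:
  export.gen: re-runs because opt.txt 3->-8; new result 8.
  cache.gen: re-runs because export.gen 3->8; new result 8.
  build.gen: re-runs because cache.gen 3->8; new result 8.
  merge.gen: re-runs because export.gen 3->8; cache.gen 3->8; new result 8.
  shard.gen: re-runs because merge.gen 3->8; build.gen 3->8; new result 8.
  amber.gen: re-runs because shard.gen 3->8; new result -7 (unchanged).
  north.gen: re-runs because shard.gen 3->8; new result 8 (unchanged).
  stage.gen: re-examined; everything it read last time is the same (amber.gen unchanged, amber.gen unchanged) — cache 49 kept, no run.
  stats.gen: re-examined; everything it read last time is the same (north.gen unchanged, stage.gen unchanged) — cache 8 kept, no run.
  layout.gen: re-runs because shard.gen 3->8; new result 8 (unchanged).
  core.gen: re-runs because shard.gen 3->8; new result 8 (unchanged).

The important point: at stage.gen every value read last time is unchanged, so the dirty flag clears without a run.

Dirty set: amber.gen, build.gen, cache.gen, core.gen, export.gen, layout.gen, merge.gen, north.gen, shard.gen, stage.gen, stats.gen.
Run set: amber.gen, build.gen, cache.gen, core.gen, export.gen, layout.gen, merge.gen, north.gen, shard.gen (9 run).
Re-examined without running (cache reused): stage.gen, stats.gen.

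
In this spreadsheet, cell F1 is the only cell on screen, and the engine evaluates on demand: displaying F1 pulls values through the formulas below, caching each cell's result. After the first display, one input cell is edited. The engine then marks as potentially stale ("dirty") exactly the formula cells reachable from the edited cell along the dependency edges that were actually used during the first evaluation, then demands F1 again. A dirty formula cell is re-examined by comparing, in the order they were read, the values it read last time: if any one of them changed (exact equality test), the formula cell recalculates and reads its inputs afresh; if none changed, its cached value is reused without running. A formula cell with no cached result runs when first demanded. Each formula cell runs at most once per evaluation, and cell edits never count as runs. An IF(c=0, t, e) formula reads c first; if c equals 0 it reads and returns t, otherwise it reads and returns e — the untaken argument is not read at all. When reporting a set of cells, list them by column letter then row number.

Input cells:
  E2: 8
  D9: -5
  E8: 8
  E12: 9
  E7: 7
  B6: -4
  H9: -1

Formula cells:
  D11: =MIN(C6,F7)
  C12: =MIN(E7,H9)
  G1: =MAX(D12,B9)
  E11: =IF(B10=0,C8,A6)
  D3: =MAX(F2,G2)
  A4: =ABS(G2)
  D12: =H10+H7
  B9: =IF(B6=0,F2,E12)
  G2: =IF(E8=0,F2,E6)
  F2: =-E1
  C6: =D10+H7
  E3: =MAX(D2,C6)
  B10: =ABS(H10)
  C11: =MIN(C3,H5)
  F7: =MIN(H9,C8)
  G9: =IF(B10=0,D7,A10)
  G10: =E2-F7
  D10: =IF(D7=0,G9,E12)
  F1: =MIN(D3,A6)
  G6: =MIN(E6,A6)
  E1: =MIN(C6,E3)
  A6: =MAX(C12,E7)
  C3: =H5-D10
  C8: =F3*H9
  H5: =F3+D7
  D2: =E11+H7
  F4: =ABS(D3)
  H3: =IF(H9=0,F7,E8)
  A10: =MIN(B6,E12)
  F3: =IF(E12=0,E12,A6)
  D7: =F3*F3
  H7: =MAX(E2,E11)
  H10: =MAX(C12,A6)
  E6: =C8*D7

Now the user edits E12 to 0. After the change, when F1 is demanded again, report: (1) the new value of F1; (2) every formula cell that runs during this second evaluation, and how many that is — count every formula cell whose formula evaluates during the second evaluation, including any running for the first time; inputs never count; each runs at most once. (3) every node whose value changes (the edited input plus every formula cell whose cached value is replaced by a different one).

Initial pass — values computed on the first demand:
  C12 = MIN(7, -1) = -1
  A6 = MAX(-1, 7) = 7
  F3 = IF(E12=0: E12=9 -> else branch A6) = 7
  C8 = 7 * -1 = -7
  D7 = 7 * 7 = 49
  D10 = IF(D7=0: D7=49 -> else branch E12) = 9
  E6 = -7 * 49 = -343
  H10 = MAX(-1, 7) = 7
  B10 = ABS(7) = 7
  E11 = IF(B10=0: B10=7 -> else branch A6) = 7
  H7 = MAX(8, 7) = 8
  C6 = 9 + 8 = 17
  D2 = 7 + 8 = 15
  E3 = MAX(15, 17) = 17
  E1 = MIN(17, 17) = 17
  F2 = -(17) = -17
  G2 = IF(E8=0: E8=8 -> else branch E6) = -343
  D3 = MAX(-17, -343) = -17
  F1 = MIN(-17, 7) = -17

Second demand — change propagation:
  A10: newly demanded (no cache) — executes and yields -4.
  F3: re-runs because E12 9->0; new result 0.
  C8: re-runs because F3 7->0; new result 0.
  D7: re-runs because F3 7->0; F3 7->0; new result 0.
  E6: re-runs because C8 -7->0; D7 49->0; new result 0.
  G9: newly demanded (no cache) — executes and yields -4.
  D10: re-runs because D7 49->0; E12 9->0; new result -4.
  C6: re-runs because D10 9->-4; new result 4.
  E3: re-runs because C6 17->4; new result 15.
  E1: re-runs because C6 17->4; E3 17->15; new result 4.
  F2: re-runs because E1 17->4; new result -4.
  G2: re-runs because E6 -343->0; new result 0.
  D3: re-runs because F2 -17->-4; G2 -343->0; new result 0.
  F1: re-runs because D3 -17->0; new result 0.

The important point: the flipped condition pulls in fresh nodes; A10, G9 run for the first time.

F1 now evaluates to 0.
Run set: A10, C6, C8, D3, D7, D10, E1, E3, E6, F1, F2, F3, G2, G9 (14 run).
Changed values: C6, C8, D3, D7, D10, E1, E3, E6, E12, F1, F2, F3, G2.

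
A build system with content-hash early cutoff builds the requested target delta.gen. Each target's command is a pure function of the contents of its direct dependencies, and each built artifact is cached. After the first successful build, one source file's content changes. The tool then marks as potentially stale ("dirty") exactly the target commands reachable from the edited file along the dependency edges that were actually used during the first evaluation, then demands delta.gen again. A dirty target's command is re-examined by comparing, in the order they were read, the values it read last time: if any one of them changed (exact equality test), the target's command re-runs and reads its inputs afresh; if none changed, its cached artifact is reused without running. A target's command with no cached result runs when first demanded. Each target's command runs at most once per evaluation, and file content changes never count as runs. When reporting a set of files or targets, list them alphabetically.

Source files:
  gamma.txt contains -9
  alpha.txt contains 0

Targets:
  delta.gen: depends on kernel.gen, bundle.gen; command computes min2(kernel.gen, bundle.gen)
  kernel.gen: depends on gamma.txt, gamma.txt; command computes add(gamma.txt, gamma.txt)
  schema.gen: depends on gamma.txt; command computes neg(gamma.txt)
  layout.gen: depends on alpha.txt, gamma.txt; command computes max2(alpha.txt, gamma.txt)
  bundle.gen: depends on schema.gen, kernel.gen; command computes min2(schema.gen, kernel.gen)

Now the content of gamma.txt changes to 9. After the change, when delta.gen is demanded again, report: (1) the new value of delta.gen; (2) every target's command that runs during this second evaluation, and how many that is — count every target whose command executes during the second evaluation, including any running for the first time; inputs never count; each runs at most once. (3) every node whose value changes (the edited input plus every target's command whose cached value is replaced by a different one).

First evaluation (everything demanded from the output):
  kernel.gen = add(-9, -9) = -18
  schema.gen = neg(-9) = 9
  bundle.gen = min2(9, -18) = -18
  delta.gen = min2(-18, -18) = -18

Propagation after the edit:
  kernel.gen: runs — gamma.txt -9->9; gamma.txt -9->9; result 18.
  schema.gen: runs — gamma.txt -9->9; result -9.
  bundle.gen: runs — schema.gen 9->-9; kernel.gen -18->18; result -9.
  delta.gen: runs — kernel.gen -18->18; bundle.gen -18->-9; result -9.

New value of delta.gen: -9.
Target commands that run: bundle.gen, delta.gen, kernel.gen, schema.gen — 4 in total.
Values that change: bundle.gen, delta.gen, gamma.txt, kernel.gen, schema.gen.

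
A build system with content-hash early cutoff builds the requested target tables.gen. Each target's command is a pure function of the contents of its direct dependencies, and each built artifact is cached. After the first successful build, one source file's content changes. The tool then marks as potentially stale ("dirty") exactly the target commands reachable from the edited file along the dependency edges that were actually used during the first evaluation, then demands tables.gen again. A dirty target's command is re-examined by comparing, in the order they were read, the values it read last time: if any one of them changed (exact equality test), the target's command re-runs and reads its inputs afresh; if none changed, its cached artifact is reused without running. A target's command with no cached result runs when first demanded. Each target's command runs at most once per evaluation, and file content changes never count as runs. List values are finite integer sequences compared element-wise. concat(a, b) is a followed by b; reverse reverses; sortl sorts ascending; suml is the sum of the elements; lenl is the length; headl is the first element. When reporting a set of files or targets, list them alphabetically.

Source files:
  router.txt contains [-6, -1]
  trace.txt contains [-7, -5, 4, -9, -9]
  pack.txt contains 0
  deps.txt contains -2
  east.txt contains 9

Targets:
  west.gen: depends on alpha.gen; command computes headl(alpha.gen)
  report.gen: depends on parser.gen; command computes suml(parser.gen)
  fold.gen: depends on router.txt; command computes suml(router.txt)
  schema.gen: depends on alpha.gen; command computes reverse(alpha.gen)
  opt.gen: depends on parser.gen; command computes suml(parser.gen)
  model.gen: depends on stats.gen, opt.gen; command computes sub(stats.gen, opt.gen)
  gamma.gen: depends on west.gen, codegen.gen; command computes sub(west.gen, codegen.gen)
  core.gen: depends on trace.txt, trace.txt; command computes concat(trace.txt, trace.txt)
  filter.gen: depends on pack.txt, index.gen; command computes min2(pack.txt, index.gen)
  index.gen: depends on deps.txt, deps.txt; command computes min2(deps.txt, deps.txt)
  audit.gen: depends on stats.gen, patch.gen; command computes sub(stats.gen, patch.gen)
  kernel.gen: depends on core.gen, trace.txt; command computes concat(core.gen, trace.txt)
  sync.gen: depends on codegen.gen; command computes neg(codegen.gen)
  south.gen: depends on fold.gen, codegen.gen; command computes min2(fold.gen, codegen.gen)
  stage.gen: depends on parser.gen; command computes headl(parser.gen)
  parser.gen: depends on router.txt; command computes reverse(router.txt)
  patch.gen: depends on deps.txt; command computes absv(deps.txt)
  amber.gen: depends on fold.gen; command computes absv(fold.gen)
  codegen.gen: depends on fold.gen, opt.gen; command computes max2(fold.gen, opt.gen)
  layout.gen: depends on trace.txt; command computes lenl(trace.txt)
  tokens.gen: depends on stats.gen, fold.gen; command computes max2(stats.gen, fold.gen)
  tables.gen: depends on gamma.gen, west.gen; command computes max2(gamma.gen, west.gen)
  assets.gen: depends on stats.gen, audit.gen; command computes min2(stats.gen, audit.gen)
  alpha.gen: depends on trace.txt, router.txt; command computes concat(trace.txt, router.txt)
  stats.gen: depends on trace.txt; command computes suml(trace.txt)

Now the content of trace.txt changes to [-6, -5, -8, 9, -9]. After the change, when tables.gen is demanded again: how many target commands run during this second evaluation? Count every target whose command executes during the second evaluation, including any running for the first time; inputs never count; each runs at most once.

Target commands that run: alpha.gen, gamma.gen, tables.gen, west.gen — 4 in total.

First evaluation (everything demanded from the output):
  alpha.gen = concat([-7, -5, 4, -9, -9], [-6, -1]) = [-7, -5, 4, -9, -9, -6, -1]
  fold.gen = suml([-6, -1]) = -7
  parser.gen = reverse([-6, -1]) = [-1, -6]
  opt.gen = suml([-1, -6]) = -7
  codegen.gen = max2(-7, -7) = -7
  west.gen = headl([-7, -5, 4, -9, -9, -6, -1]) = -7
  gamma.gen = sub(-7, -7) = 0
  tables.gen = max2(0, -7) = 0

Propagation after the edit:
  alpha.gen: runs — trace.txt [-7, -5, 4, -9, -9]->[-6, -5, -8, 9, -9]; result [-6, -5, -8, 9, -9, -6, -1].
  west.gen: runs — alpha.gen [-7, -5, 4, -9, -9, -6, -1]->[-6, -5, -8, 9, -9, -6, -1]; result -6.
  gamma.gen: runs — west.gen -7->-6; result 1.
  tables.gen: runs — gamma.gen 0->1; west.gen -7->-6; result 1.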